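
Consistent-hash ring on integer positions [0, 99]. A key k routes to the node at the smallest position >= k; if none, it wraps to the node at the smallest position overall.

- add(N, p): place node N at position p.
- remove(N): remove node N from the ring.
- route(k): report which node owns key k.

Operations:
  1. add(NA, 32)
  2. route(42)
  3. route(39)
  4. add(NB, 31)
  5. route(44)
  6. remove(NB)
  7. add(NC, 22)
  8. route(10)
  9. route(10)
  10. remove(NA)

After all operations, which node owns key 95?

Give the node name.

Op 1: add NA@32 -> ring=[32:NA]
Op 2: route key 42: none >= 42, wrap to smallest pos 32 -> NA
Op 3: route key 39: none >= 39, wrap to smallest pos 32 -> NA
Op 4: add NB@31 -> ring=[31:NB,32:NA]
Op 5: route key 44: none >= 44, wrap to smallest pos 31 -> NB
Op 6: remove NB -> ring=[32:NA]
Op 7: add NC@22 -> ring=[22:NC,32:NA]
Op 8: route key 10: smallest pos >= 10 is 22 -> NC
Op 9: route key 10: smallest pos >= 10 is 22 -> NC
Op 10: remove NA -> ring=[22:NC]
Final route key 95: none >= 95, wrap to smallest pos 22 -> NC

Answer: NC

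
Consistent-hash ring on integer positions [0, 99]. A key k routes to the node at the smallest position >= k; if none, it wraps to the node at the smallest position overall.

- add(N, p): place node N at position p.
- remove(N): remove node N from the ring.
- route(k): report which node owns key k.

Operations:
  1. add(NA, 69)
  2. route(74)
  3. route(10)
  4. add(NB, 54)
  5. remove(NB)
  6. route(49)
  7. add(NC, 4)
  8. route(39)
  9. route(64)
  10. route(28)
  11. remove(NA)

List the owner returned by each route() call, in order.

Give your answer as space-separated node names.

Op 1: add NA@69 -> ring=[69:NA]
Op 2: route key 74: none >= 74, wrap to smallest pos 69 -> NA
Op 3: route key 10: smallest pos >= 10 is 69 -> NA
Op 4: add NB@54 -> ring=[54:NB,69:NA]
Op 5: remove NB -> ring=[69:NA]
Op 6: route key 49: smallest pos >= 49 is 69 -> NA
Op 7: add NC@4 -> ring=[4:NC,69:NA]
Op 8: route key 39: smallest pos >= 39 is 69 -> NA
Op 9: route key 64: smallest pos >= 64 is 69 -> NA
Op 10: route key 28: smallest pos >= 28 is 69 -> NA
Op 11: remove NA -> ring=[4:NC]

Answer: NA NA NA NA NA NA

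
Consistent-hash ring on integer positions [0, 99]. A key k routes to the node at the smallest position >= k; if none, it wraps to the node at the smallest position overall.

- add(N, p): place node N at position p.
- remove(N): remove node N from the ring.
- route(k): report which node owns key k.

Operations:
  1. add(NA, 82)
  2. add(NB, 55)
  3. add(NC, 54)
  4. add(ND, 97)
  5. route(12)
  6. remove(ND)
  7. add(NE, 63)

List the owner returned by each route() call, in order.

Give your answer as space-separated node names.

Op 1: add NA@82 -> ring=[82:NA]
Op 2: add NB@55 -> ring=[55:NB,82:NA]
Op 3: add NC@54 -> ring=[54:NC,55:NB,82:NA]
Op 4: add ND@97 -> ring=[54:NC,55:NB,82:NA,97:ND]
Op 5: route key 12: smallest pos >= 12 is 54 -> NC
Op 6: remove ND -> ring=[54:NC,55:NB,82:NA]
Op 7: add NE@63 -> ring=[54:NC,55:NB,63:NE,82:NA]

Answer: NC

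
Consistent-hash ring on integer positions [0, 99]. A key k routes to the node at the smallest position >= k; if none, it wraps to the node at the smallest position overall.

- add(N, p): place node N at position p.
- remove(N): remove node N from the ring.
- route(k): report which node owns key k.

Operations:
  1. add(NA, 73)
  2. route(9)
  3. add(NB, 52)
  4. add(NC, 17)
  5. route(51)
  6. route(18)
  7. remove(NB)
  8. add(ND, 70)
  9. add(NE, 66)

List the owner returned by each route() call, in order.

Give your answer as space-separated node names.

Answer: NA NB NB

Derivation:
Op 1: add NA@73 -> ring=[73:NA]
Op 2: route key 9: smallest pos >= 9 is 73 -> NA
Op 3: add NB@52 -> ring=[52:NB,73:NA]
Op 4: add NC@17 -> ring=[17:NC,52:NB,73:NA]
Op 5: route key 51: smallest pos >= 51 is 52 -> NB
Op 6: route key 18: smallest pos >= 18 is 52 -> NB
Op 7: remove NB -> ring=[17:NC,73:NA]
Op 8: add ND@70 -> ring=[17:NC,70:ND,73:NA]
Op 9: add NE@66 -> ring=[17:NC,66:NE,70:ND,73:NA]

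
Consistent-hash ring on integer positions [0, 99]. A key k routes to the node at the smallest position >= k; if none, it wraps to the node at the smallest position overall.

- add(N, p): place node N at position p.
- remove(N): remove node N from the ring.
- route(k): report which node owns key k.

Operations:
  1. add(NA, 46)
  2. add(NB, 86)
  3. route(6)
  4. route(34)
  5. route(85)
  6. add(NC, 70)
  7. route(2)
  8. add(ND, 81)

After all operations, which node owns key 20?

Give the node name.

Answer: NA

Derivation:
Op 1: add NA@46 -> ring=[46:NA]
Op 2: add NB@86 -> ring=[46:NA,86:NB]
Op 3: route key 6: smallest pos >= 6 is 46 -> NA
Op 4: route key 34: smallest pos >= 34 is 46 -> NA
Op 5: route key 85: smallest pos >= 85 is 86 -> NB
Op 6: add NC@70 -> ring=[46:NA,70:NC,86:NB]
Op 7: route key 2: smallest pos >= 2 is 46 -> NA
Op 8: add ND@81 -> ring=[46:NA,70:NC,81:ND,86:NB]
Final route key 20: smallest pos >= 20 is 46 -> NA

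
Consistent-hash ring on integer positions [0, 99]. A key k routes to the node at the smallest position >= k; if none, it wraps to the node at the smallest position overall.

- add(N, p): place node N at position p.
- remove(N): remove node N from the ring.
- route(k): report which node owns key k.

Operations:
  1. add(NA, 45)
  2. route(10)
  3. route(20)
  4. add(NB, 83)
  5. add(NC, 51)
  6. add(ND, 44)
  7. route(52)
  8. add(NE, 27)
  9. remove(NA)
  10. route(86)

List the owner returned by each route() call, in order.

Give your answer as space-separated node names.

Op 1: add NA@45 -> ring=[45:NA]
Op 2: route key 10: smallest pos >= 10 is 45 -> NA
Op 3: route key 20: smallest pos >= 20 is 45 -> NA
Op 4: add NB@83 -> ring=[45:NA,83:NB]
Op 5: add NC@51 -> ring=[45:NA,51:NC,83:NB]
Op 6: add ND@44 -> ring=[44:ND,45:NA,51:NC,83:NB]
Op 7: route key 52: smallest pos >= 52 is 83 -> NB
Op 8: add NE@27 -> ring=[27:NE,44:ND,45:NA,51:NC,83:NB]
Op 9: remove NA -> ring=[27:NE,44:ND,51:NC,83:NB]
Op 10: route key 86: none >= 86, wrap to smallest pos 27 -> NE

Answer: NA NA NB NE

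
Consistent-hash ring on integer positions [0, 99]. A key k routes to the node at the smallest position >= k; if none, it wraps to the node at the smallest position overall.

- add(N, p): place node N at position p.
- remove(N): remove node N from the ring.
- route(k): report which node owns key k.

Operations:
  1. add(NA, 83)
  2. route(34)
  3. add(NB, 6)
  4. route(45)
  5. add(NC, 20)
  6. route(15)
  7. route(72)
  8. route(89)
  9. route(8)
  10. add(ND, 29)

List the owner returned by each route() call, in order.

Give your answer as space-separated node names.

Op 1: add NA@83 -> ring=[83:NA]
Op 2: route key 34: smallest pos >= 34 is 83 -> NA
Op 3: add NB@6 -> ring=[6:NB,83:NA]
Op 4: route key 45: smallest pos >= 45 is 83 -> NA
Op 5: add NC@20 -> ring=[6:NB,20:NC,83:NA]
Op 6: route key 15: smallest pos >= 15 is 20 -> NC
Op 7: route key 72: smallest pos >= 72 is 83 -> NA
Op 8: route key 89: none >= 89, wrap to smallest pos 6 -> NB
Op 9: route key 8: smallest pos >= 8 is 20 -> NC
Op 10: add ND@29 -> ring=[6:NB,20:NC,29:ND,83:NA]

Answer: NA NA NC NA NB NC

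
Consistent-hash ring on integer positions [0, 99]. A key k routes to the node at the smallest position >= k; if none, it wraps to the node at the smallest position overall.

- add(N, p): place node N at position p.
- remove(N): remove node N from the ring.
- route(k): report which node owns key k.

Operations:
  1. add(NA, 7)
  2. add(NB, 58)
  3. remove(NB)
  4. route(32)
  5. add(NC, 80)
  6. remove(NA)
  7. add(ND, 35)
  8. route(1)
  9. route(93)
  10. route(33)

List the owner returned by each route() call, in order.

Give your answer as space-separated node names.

Op 1: add NA@7 -> ring=[7:NA]
Op 2: add NB@58 -> ring=[7:NA,58:NB]
Op 3: remove NB -> ring=[7:NA]
Op 4: route key 32: none >= 32, wrap to smallest pos 7 -> NA
Op 5: add NC@80 -> ring=[7:NA,80:NC]
Op 6: remove NA -> ring=[80:NC]
Op 7: add ND@35 -> ring=[35:ND,80:NC]
Op 8: route key 1: smallest pos >= 1 is 35 -> ND
Op 9: route key 93: none >= 93, wrap to smallest pos 35 -> ND
Op 10: route key 33: smallest pos >= 33 is 35 -> ND

Answer: NA ND ND ND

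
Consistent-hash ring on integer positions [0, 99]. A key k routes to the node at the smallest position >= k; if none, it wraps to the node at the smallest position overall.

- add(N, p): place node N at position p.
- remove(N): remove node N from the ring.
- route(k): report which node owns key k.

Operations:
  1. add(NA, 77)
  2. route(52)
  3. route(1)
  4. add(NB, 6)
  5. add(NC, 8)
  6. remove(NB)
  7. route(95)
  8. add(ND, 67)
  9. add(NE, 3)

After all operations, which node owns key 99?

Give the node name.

Answer: NE

Derivation:
Op 1: add NA@77 -> ring=[77:NA]
Op 2: route key 52: smallest pos >= 52 is 77 -> NA
Op 3: route key 1: smallest pos >= 1 is 77 -> NA
Op 4: add NB@6 -> ring=[6:NB,77:NA]
Op 5: add NC@8 -> ring=[6:NB,8:NC,77:NA]
Op 6: remove NB -> ring=[8:NC,77:NA]
Op 7: route key 95: none >= 95, wrap to smallest pos 8 -> NC
Op 8: add ND@67 -> ring=[8:NC,67:ND,77:NA]
Op 9: add NE@3 -> ring=[3:NE,8:NC,67:ND,77:NA]
Final route key 99: none >= 99, wrap to smallest pos 3 -> NE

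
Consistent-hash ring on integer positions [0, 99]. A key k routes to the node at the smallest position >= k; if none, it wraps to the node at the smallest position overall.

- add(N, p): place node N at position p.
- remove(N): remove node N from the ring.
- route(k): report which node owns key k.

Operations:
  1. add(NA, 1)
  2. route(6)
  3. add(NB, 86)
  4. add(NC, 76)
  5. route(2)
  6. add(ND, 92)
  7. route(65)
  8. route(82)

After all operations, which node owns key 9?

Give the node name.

Answer: NC

Derivation:
Op 1: add NA@1 -> ring=[1:NA]
Op 2: route key 6: none >= 6, wrap to smallest pos 1 -> NA
Op 3: add NB@86 -> ring=[1:NA,86:NB]
Op 4: add NC@76 -> ring=[1:NA,76:NC,86:NB]
Op 5: route key 2: smallest pos >= 2 is 76 -> NC
Op 6: add ND@92 -> ring=[1:NA,76:NC,86:NB,92:ND]
Op 7: route key 65: smallest pos >= 65 is 76 -> NC
Op 8: route key 82: smallest pos >= 82 is 86 -> NB
Final route key 9: smallest pos >= 9 is 76 -> NC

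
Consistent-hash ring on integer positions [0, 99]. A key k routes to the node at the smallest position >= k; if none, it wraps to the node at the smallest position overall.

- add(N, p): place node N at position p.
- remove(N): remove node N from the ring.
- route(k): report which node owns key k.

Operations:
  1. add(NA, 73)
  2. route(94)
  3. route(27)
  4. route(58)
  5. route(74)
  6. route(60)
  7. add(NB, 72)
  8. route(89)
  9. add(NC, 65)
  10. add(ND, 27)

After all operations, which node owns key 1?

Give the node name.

Answer: ND

Derivation:
Op 1: add NA@73 -> ring=[73:NA]
Op 2: route key 94: none >= 94, wrap to smallest pos 73 -> NA
Op 3: route key 27: smallest pos >= 27 is 73 -> NA
Op 4: route key 58: smallest pos >= 58 is 73 -> NA
Op 5: route key 74: none >= 74, wrap to smallest pos 73 -> NA
Op 6: route key 60: smallest pos >= 60 is 73 -> NA
Op 7: add NB@72 -> ring=[72:NB,73:NA]
Op 8: route key 89: none >= 89, wrap to smallest pos 72 -> NB
Op 9: add NC@65 -> ring=[65:NC,72:NB,73:NA]
Op 10: add ND@27 -> ring=[27:ND,65:NC,72:NB,73:NA]
Final route key 1: smallest pos >= 1 is 27 -> ND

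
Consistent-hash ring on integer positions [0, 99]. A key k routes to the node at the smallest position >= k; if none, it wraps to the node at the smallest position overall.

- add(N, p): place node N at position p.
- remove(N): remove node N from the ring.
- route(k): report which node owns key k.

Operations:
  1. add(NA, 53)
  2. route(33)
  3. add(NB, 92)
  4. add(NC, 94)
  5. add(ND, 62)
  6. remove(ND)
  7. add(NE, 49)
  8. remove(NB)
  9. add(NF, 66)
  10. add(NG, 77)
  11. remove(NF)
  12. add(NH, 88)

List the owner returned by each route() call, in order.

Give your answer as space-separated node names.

Answer: NA

Derivation:
Op 1: add NA@53 -> ring=[53:NA]
Op 2: route key 33: smallest pos >= 33 is 53 -> NA
Op 3: add NB@92 -> ring=[53:NA,92:NB]
Op 4: add NC@94 -> ring=[53:NA,92:NB,94:NC]
Op 5: add ND@62 -> ring=[53:NA,62:ND,92:NB,94:NC]
Op 6: remove ND -> ring=[53:NA,92:NB,94:NC]
Op 7: add NE@49 -> ring=[49:NE,53:NA,92:NB,94:NC]
Op 8: remove NB -> ring=[49:NE,53:NA,94:NC]
Op 9: add NF@66 -> ring=[49:NE,53:NA,66:NF,94:NC]
Op 10: add NG@77 -> ring=[49:NE,53:NA,66:NF,77:NG,94:NC]
Op 11: remove NF -> ring=[49:NE,53:NA,77:NG,94:NC]
Op 12: add NH@88 -> ring=[49:NE,53:NA,77:NG,88:NH,94:NC]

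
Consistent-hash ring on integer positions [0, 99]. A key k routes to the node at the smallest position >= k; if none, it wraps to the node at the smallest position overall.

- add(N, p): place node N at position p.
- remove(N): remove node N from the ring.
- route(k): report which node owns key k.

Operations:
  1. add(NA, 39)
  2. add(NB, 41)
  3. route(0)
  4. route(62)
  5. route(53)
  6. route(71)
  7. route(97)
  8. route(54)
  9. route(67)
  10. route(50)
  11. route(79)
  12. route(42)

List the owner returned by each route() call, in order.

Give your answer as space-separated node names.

Answer: NA NA NA NA NA NA NA NA NA NA

Derivation:
Op 1: add NA@39 -> ring=[39:NA]
Op 2: add NB@41 -> ring=[39:NA,41:NB]
Op 3: route key 0: smallest pos >= 0 is 39 -> NA
Op 4: route key 62: none >= 62, wrap to smallest pos 39 -> NA
Op 5: route key 53: none >= 53, wrap to smallest pos 39 -> NA
Op 6: route key 71: none >= 71, wrap to smallest pos 39 -> NA
Op 7: route key 97: none >= 97, wrap to smallest pos 39 -> NA
Op 8: route key 54: none >= 54, wrap to smallest pos 39 -> NA
Op 9: route key 67: none >= 67, wrap to smallest pos 39 -> NA
Op 10: route key 50: none >= 50, wrap to smallest pos 39 -> NA
Op 11: route key 79: none >= 79, wrap to smallest pos 39 -> NA
Op 12: route key 42: none >= 42, wrap to smallest pos 39 -> NA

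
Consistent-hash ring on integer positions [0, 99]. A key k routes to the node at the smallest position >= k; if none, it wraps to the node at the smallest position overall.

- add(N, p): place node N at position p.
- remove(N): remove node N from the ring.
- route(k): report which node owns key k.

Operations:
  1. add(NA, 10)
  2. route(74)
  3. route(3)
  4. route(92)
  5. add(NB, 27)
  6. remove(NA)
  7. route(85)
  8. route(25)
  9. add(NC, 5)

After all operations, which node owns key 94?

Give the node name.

Op 1: add NA@10 -> ring=[10:NA]
Op 2: route key 74: none >= 74, wrap to smallest pos 10 -> NA
Op 3: route key 3: smallest pos >= 3 is 10 -> NA
Op 4: route key 92: none >= 92, wrap to smallest pos 10 -> NA
Op 5: add NB@27 -> ring=[10:NA,27:NB]
Op 6: remove NA -> ring=[27:NB]
Op 7: route key 85: none >= 85, wrap to smallest pos 27 -> NB
Op 8: route key 25: smallest pos >= 25 is 27 -> NB
Op 9: add NC@5 -> ring=[5:NC,27:NB]
Final route key 94: none >= 94, wrap to smallest pos 5 -> NC

Answer: NC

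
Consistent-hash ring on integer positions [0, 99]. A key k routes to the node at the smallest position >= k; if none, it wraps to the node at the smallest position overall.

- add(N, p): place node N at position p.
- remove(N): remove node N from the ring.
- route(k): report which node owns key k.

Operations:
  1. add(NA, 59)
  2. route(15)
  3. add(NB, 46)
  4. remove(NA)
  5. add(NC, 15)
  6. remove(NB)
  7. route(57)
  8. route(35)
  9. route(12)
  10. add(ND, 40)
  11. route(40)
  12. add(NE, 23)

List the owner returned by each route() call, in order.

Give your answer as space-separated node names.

Answer: NA NC NC NC ND

Derivation:
Op 1: add NA@59 -> ring=[59:NA]
Op 2: route key 15: smallest pos >= 15 is 59 -> NA
Op 3: add NB@46 -> ring=[46:NB,59:NA]
Op 4: remove NA -> ring=[46:NB]
Op 5: add NC@15 -> ring=[15:NC,46:NB]
Op 6: remove NB -> ring=[15:NC]
Op 7: route key 57: none >= 57, wrap to smallest pos 15 -> NC
Op 8: route key 35: none >= 35, wrap to smallest pos 15 -> NC
Op 9: route key 12: smallest pos >= 12 is 15 -> NC
Op 10: add ND@40 -> ring=[15:NC,40:ND]
Op 11: route key 40: smallest pos >= 40 is 40 -> ND
Op 12: add NE@23 -> ring=[15:NC,23:NE,40:ND]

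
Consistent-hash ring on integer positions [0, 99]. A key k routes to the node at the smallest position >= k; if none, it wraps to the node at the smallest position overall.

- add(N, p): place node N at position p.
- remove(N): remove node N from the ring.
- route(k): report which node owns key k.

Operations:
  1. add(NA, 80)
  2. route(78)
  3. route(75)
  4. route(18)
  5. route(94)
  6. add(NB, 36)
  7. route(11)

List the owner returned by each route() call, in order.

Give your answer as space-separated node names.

Answer: NA NA NA NA NB

Derivation:
Op 1: add NA@80 -> ring=[80:NA]
Op 2: route key 78: smallest pos >= 78 is 80 -> NA
Op 3: route key 75: smallest pos >= 75 is 80 -> NA
Op 4: route key 18: smallest pos >= 18 is 80 -> NA
Op 5: route key 94: none >= 94, wrap to smallest pos 80 -> NA
Op 6: add NB@36 -> ring=[36:NB,80:NA]
Op 7: route key 11: smallest pos >= 11 is 36 -> NB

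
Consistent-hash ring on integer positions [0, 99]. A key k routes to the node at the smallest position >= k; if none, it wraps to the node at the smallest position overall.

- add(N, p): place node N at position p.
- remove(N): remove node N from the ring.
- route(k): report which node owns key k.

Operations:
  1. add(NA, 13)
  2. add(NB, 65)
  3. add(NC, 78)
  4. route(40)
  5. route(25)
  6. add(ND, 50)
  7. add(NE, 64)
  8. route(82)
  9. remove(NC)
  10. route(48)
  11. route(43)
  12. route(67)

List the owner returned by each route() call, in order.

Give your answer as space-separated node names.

Op 1: add NA@13 -> ring=[13:NA]
Op 2: add NB@65 -> ring=[13:NA,65:NB]
Op 3: add NC@78 -> ring=[13:NA,65:NB,78:NC]
Op 4: route key 40: smallest pos >= 40 is 65 -> NB
Op 5: route key 25: smallest pos >= 25 is 65 -> NB
Op 6: add ND@50 -> ring=[13:NA,50:ND,65:NB,78:NC]
Op 7: add NE@64 -> ring=[13:NA,50:ND,64:NE,65:NB,78:NC]
Op 8: route key 82: none >= 82, wrap to smallest pos 13 -> NA
Op 9: remove NC -> ring=[13:NA,50:ND,64:NE,65:NB]
Op 10: route key 48: smallest pos >= 48 is 50 -> ND
Op 11: route key 43: smallest pos >= 43 is 50 -> ND
Op 12: route key 67: none >= 67, wrap to smallest pos 13 -> NA

Answer: NB NB NA ND ND NA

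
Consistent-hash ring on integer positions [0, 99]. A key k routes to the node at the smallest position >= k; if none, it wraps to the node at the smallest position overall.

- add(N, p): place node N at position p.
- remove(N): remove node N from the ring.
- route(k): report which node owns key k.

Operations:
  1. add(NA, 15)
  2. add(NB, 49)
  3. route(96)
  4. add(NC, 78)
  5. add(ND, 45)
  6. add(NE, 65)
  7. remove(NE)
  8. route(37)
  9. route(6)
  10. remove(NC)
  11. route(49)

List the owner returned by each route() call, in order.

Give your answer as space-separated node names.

Op 1: add NA@15 -> ring=[15:NA]
Op 2: add NB@49 -> ring=[15:NA,49:NB]
Op 3: route key 96: none >= 96, wrap to smallest pos 15 -> NA
Op 4: add NC@78 -> ring=[15:NA,49:NB,78:NC]
Op 5: add ND@45 -> ring=[15:NA,45:ND,49:NB,78:NC]
Op 6: add NE@65 -> ring=[15:NA,45:ND,49:NB,65:NE,78:NC]
Op 7: remove NE -> ring=[15:NA,45:ND,49:NB,78:NC]
Op 8: route key 37: smallest pos >= 37 is 45 -> ND
Op 9: route key 6: smallest pos >= 6 is 15 -> NA
Op 10: remove NC -> ring=[15:NA,45:ND,49:NB]
Op 11: route key 49: smallest pos >= 49 is 49 -> NB

Answer: NA ND NA NB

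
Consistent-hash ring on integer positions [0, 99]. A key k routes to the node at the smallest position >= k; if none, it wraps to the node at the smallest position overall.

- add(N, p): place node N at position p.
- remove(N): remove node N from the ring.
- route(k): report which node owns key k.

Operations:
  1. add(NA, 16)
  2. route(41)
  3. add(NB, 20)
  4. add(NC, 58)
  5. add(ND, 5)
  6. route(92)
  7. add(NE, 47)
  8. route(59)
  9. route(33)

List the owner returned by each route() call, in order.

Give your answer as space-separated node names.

Answer: NA ND ND NE

Derivation:
Op 1: add NA@16 -> ring=[16:NA]
Op 2: route key 41: none >= 41, wrap to smallest pos 16 -> NA
Op 3: add NB@20 -> ring=[16:NA,20:NB]
Op 4: add NC@58 -> ring=[16:NA,20:NB,58:NC]
Op 5: add ND@5 -> ring=[5:ND,16:NA,20:NB,58:NC]
Op 6: route key 92: none >= 92, wrap to smallest pos 5 -> ND
Op 7: add NE@47 -> ring=[5:ND,16:NA,20:NB,47:NE,58:NC]
Op 8: route key 59: none >= 59, wrap to smallest pos 5 -> ND
Op 9: route key 33: smallest pos >= 33 is 47 -> NE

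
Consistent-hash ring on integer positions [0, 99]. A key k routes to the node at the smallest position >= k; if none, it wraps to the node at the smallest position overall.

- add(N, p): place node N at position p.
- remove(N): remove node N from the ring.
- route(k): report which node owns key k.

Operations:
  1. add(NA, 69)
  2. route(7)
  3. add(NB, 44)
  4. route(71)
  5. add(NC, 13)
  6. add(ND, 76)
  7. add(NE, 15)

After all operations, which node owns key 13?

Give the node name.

Op 1: add NA@69 -> ring=[69:NA]
Op 2: route key 7: smallest pos >= 7 is 69 -> NA
Op 3: add NB@44 -> ring=[44:NB,69:NA]
Op 4: route key 71: none >= 71, wrap to smallest pos 44 -> NB
Op 5: add NC@13 -> ring=[13:NC,44:NB,69:NA]
Op 6: add ND@76 -> ring=[13:NC,44:NB,69:NA,76:ND]
Op 7: add NE@15 -> ring=[13:NC,15:NE,44:NB,69:NA,76:ND]
Final route key 13: smallest pos >= 13 is 13 -> NC

Answer: NC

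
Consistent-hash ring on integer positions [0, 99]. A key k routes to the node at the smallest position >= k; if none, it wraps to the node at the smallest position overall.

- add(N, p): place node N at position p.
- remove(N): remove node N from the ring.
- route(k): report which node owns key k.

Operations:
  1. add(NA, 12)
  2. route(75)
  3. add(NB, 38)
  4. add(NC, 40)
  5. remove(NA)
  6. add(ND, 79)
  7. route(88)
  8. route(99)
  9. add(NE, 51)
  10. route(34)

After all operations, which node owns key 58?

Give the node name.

Answer: ND

Derivation:
Op 1: add NA@12 -> ring=[12:NA]
Op 2: route key 75: none >= 75, wrap to smallest pos 12 -> NA
Op 3: add NB@38 -> ring=[12:NA,38:NB]
Op 4: add NC@40 -> ring=[12:NA,38:NB,40:NC]
Op 5: remove NA -> ring=[38:NB,40:NC]
Op 6: add ND@79 -> ring=[38:NB,40:NC,79:ND]
Op 7: route key 88: none >= 88, wrap to smallest pos 38 -> NB
Op 8: route key 99: none >= 99, wrap to smallest pos 38 -> NB
Op 9: add NE@51 -> ring=[38:NB,40:NC,51:NE,79:ND]
Op 10: route key 34: smallest pos >= 34 is 38 -> NB
Final route key 58: smallest pos >= 58 is 79 -> ND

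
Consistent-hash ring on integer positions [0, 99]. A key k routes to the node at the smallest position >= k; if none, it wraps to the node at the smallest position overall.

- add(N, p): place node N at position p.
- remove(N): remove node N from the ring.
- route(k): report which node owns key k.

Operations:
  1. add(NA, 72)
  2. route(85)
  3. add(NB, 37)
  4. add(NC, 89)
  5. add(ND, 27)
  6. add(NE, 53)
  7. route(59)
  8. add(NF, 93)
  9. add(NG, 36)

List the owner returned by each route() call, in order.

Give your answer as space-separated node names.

Op 1: add NA@72 -> ring=[72:NA]
Op 2: route key 85: none >= 85, wrap to smallest pos 72 -> NA
Op 3: add NB@37 -> ring=[37:NB,72:NA]
Op 4: add NC@89 -> ring=[37:NB,72:NA,89:NC]
Op 5: add ND@27 -> ring=[27:ND,37:NB,72:NA,89:NC]
Op 6: add NE@53 -> ring=[27:ND,37:NB,53:NE,72:NA,89:NC]
Op 7: route key 59: smallest pos >= 59 is 72 -> NA
Op 8: add NF@93 -> ring=[27:ND,37:NB,53:NE,72:NA,89:NC,93:NF]
Op 9: add NG@36 -> ring=[27:ND,36:NG,37:NB,53:NE,72:NA,89:NC,93:NF]

Answer: NA NA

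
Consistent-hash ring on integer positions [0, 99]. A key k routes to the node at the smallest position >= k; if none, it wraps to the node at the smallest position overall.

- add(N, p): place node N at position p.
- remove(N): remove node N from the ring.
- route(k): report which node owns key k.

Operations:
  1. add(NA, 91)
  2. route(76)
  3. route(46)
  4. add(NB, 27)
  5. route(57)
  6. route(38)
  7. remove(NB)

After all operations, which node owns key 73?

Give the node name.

Op 1: add NA@91 -> ring=[91:NA]
Op 2: route key 76: smallest pos >= 76 is 91 -> NA
Op 3: route key 46: smallest pos >= 46 is 91 -> NA
Op 4: add NB@27 -> ring=[27:NB,91:NA]
Op 5: route key 57: smallest pos >= 57 is 91 -> NA
Op 6: route key 38: smallest pos >= 38 is 91 -> NA
Op 7: remove NB -> ring=[91:NA]
Final route key 73: smallest pos >= 73 is 91 -> NA

Answer: NA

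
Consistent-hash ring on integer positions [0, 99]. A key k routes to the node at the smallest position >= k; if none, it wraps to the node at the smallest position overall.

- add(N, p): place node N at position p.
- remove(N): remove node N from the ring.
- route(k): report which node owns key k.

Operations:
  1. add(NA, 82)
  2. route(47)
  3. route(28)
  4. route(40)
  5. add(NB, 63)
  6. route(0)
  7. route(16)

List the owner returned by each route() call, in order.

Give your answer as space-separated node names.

Op 1: add NA@82 -> ring=[82:NA]
Op 2: route key 47: smallest pos >= 47 is 82 -> NA
Op 3: route key 28: smallest pos >= 28 is 82 -> NA
Op 4: route key 40: smallest pos >= 40 is 82 -> NA
Op 5: add NB@63 -> ring=[63:NB,82:NA]
Op 6: route key 0: smallest pos >= 0 is 63 -> NB
Op 7: route key 16: smallest pos >= 16 is 63 -> NB

Answer: NA NA NA NB NB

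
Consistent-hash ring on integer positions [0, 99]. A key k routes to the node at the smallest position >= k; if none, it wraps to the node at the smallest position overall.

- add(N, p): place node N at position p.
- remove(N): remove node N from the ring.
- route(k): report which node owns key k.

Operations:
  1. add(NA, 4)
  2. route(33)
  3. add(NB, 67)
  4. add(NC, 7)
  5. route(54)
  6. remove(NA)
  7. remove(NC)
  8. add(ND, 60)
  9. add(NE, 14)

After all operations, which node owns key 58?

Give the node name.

Op 1: add NA@4 -> ring=[4:NA]
Op 2: route key 33: none >= 33, wrap to smallest pos 4 -> NA
Op 3: add NB@67 -> ring=[4:NA,67:NB]
Op 4: add NC@7 -> ring=[4:NA,7:NC,67:NB]
Op 5: route key 54: smallest pos >= 54 is 67 -> NB
Op 6: remove NA -> ring=[7:NC,67:NB]
Op 7: remove NC -> ring=[67:NB]
Op 8: add ND@60 -> ring=[60:ND,67:NB]
Op 9: add NE@14 -> ring=[14:NE,60:ND,67:NB]
Final route key 58: smallest pos >= 58 is 60 -> ND

Answer: ND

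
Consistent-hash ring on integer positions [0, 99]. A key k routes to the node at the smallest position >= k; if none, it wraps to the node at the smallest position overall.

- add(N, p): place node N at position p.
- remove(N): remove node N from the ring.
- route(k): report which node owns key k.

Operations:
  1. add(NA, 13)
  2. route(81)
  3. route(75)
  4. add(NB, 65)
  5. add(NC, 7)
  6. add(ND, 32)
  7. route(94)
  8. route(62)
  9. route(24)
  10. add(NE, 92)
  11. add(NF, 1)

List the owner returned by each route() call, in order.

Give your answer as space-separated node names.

Op 1: add NA@13 -> ring=[13:NA]
Op 2: route key 81: none >= 81, wrap to smallest pos 13 -> NA
Op 3: route key 75: none >= 75, wrap to smallest pos 13 -> NA
Op 4: add NB@65 -> ring=[13:NA,65:NB]
Op 5: add NC@7 -> ring=[7:NC,13:NA,65:NB]
Op 6: add ND@32 -> ring=[7:NC,13:NA,32:ND,65:NB]
Op 7: route key 94: none >= 94, wrap to smallest pos 7 -> NC
Op 8: route key 62: smallest pos >= 62 is 65 -> NB
Op 9: route key 24: smallest pos >= 24 is 32 -> ND
Op 10: add NE@92 -> ring=[7:NC,13:NA,32:ND,65:NB,92:NE]
Op 11: add NF@1 -> ring=[1:NF,7:NC,13:NA,32:ND,65:NB,92:NE]

Answer: NA NA NC NB ND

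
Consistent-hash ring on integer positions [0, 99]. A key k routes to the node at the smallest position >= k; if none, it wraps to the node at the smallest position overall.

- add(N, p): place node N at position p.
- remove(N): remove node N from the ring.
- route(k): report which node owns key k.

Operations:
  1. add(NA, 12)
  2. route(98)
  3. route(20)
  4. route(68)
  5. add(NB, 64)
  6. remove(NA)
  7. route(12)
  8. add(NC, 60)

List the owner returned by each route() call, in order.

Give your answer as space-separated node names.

Op 1: add NA@12 -> ring=[12:NA]
Op 2: route key 98: none >= 98, wrap to smallest pos 12 -> NA
Op 3: route key 20: none >= 20, wrap to smallest pos 12 -> NA
Op 4: route key 68: none >= 68, wrap to smallest pos 12 -> NA
Op 5: add NB@64 -> ring=[12:NA,64:NB]
Op 6: remove NA -> ring=[64:NB]
Op 7: route key 12: smallest pos >= 12 is 64 -> NB
Op 8: add NC@60 -> ring=[60:NC,64:NB]

Answer: NA NA NA NB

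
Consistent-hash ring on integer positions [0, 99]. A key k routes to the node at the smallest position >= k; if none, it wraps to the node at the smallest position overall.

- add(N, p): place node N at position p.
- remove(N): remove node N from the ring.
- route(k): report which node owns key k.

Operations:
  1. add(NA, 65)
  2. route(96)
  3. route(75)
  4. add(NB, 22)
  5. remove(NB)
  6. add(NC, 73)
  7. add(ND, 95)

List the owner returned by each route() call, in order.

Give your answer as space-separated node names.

Op 1: add NA@65 -> ring=[65:NA]
Op 2: route key 96: none >= 96, wrap to smallest pos 65 -> NA
Op 3: route key 75: none >= 75, wrap to smallest pos 65 -> NA
Op 4: add NB@22 -> ring=[22:NB,65:NA]
Op 5: remove NB -> ring=[65:NA]
Op 6: add NC@73 -> ring=[65:NA,73:NC]
Op 7: add ND@95 -> ring=[65:NA,73:NC,95:ND]

Answer: NA NA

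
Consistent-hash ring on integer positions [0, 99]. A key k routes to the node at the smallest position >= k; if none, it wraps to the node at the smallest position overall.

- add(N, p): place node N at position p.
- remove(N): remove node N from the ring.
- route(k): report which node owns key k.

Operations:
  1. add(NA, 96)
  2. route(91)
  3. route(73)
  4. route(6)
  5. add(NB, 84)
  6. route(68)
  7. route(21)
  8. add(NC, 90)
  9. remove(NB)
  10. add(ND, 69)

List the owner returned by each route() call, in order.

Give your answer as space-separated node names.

Answer: NA NA NA NB NB

Derivation:
Op 1: add NA@96 -> ring=[96:NA]
Op 2: route key 91: smallest pos >= 91 is 96 -> NA
Op 3: route key 73: smallest pos >= 73 is 96 -> NA
Op 4: route key 6: smallest pos >= 6 is 96 -> NA
Op 5: add NB@84 -> ring=[84:NB,96:NA]
Op 6: route key 68: smallest pos >= 68 is 84 -> NB
Op 7: route key 21: smallest pos >= 21 is 84 -> NB
Op 8: add NC@90 -> ring=[84:NB,90:NC,96:NA]
Op 9: remove NB -> ring=[90:NC,96:NA]
Op 10: add ND@69 -> ring=[69:ND,90:NC,96:NA]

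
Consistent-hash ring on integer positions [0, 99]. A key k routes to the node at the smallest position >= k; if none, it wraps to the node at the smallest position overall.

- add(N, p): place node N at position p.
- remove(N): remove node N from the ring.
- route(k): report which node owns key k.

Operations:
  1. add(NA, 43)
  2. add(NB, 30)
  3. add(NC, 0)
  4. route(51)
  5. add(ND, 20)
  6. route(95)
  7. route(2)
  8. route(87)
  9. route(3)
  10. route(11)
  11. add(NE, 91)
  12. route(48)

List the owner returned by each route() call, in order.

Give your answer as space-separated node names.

Answer: NC NC ND NC ND ND NE

Derivation:
Op 1: add NA@43 -> ring=[43:NA]
Op 2: add NB@30 -> ring=[30:NB,43:NA]
Op 3: add NC@0 -> ring=[0:NC,30:NB,43:NA]
Op 4: route key 51: none >= 51, wrap to smallest pos 0 -> NC
Op 5: add ND@20 -> ring=[0:NC,20:ND,30:NB,43:NA]
Op 6: route key 95: none >= 95, wrap to smallest pos 0 -> NC
Op 7: route key 2: smallest pos >= 2 is 20 -> ND
Op 8: route key 87: none >= 87, wrap to smallest pos 0 -> NC
Op 9: route key 3: smallest pos >= 3 is 20 -> ND
Op 10: route key 11: smallest pos >= 11 is 20 -> ND
Op 11: add NE@91 -> ring=[0:NC,20:ND,30:NB,43:NA,91:NE]
Op 12: route key 48: smallest pos >= 48 is 91 -> NE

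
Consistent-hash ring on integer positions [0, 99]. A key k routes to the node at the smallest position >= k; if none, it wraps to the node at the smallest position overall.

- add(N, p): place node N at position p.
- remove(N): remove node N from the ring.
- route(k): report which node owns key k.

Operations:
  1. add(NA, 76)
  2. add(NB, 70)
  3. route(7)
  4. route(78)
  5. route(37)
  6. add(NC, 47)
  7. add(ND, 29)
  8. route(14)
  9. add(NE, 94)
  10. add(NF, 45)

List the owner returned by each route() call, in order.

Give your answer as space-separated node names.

Op 1: add NA@76 -> ring=[76:NA]
Op 2: add NB@70 -> ring=[70:NB,76:NA]
Op 3: route key 7: smallest pos >= 7 is 70 -> NB
Op 4: route key 78: none >= 78, wrap to smallest pos 70 -> NB
Op 5: route key 37: smallest pos >= 37 is 70 -> NB
Op 6: add NC@47 -> ring=[47:NC,70:NB,76:NA]
Op 7: add ND@29 -> ring=[29:ND,47:NC,70:NB,76:NA]
Op 8: route key 14: smallest pos >= 14 is 29 -> ND
Op 9: add NE@94 -> ring=[29:ND,47:NC,70:NB,76:NA,94:NE]
Op 10: add NF@45 -> ring=[29:ND,45:NF,47:NC,70:NB,76:NA,94:NE]

Answer: NB NB NB ND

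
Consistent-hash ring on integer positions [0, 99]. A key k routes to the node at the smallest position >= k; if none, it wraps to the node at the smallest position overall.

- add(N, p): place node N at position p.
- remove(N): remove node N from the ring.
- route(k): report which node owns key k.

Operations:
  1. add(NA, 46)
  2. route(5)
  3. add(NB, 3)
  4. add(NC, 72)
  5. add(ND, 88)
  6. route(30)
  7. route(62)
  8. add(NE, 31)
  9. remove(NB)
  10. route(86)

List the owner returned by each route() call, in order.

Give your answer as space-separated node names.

Op 1: add NA@46 -> ring=[46:NA]
Op 2: route key 5: smallest pos >= 5 is 46 -> NA
Op 3: add NB@3 -> ring=[3:NB,46:NA]
Op 4: add NC@72 -> ring=[3:NB,46:NA,72:NC]
Op 5: add ND@88 -> ring=[3:NB,46:NA,72:NC,88:ND]
Op 6: route key 30: smallest pos >= 30 is 46 -> NA
Op 7: route key 62: smallest pos >= 62 is 72 -> NC
Op 8: add NE@31 -> ring=[3:NB,31:NE,46:NA,72:NC,88:ND]
Op 9: remove NB -> ring=[31:NE,46:NA,72:NC,88:ND]
Op 10: route key 86: smallest pos >= 86 is 88 -> ND

Answer: NA NA NC ND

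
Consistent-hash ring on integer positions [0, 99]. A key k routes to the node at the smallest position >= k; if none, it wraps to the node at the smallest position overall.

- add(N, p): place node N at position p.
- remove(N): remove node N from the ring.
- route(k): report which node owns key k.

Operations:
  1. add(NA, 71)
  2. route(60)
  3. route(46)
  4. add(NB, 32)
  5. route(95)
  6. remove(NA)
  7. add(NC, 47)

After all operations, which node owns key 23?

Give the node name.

Op 1: add NA@71 -> ring=[71:NA]
Op 2: route key 60: smallest pos >= 60 is 71 -> NA
Op 3: route key 46: smallest pos >= 46 is 71 -> NA
Op 4: add NB@32 -> ring=[32:NB,71:NA]
Op 5: route key 95: none >= 95, wrap to smallest pos 32 -> NB
Op 6: remove NA -> ring=[32:NB]
Op 7: add NC@47 -> ring=[32:NB,47:NC]
Final route key 23: smallest pos >= 23 is 32 -> NB

Answer: NB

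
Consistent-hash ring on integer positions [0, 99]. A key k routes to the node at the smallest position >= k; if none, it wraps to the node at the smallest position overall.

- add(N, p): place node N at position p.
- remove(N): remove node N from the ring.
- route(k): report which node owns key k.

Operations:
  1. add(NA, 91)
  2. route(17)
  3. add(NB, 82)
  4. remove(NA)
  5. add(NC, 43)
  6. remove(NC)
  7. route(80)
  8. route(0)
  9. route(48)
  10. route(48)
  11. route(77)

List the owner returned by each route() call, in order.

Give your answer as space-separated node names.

Op 1: add NA@91 -> ring=[91:NA]
Op 2: route key 17: smallest pos >= 17 is 91 -> NA
Op 3: add NB@82 -> ring=[82:NB,91:NA]
Op 4: remove NA -> ring=[82:NB]
Op 5: add NC@43 -> ring=[43:NC,82:NB]
Op 6: remove NC -> ring=[82:NB]
Op 7: route key 80: smallest pos >= 80 is 82 -> NB
Op 8: route key 0: smallest pos >= 0 is 82 -> NB
Op 9: route key 48: smallest pos >= 48 is 82 -> NB
Op 10: route key 48: smallest pos >= 48 is 82 -> NB
Op 11: route key 77: smallest pos >= 77 is 82 -> NB

Answer: NA NB NB NB NB NB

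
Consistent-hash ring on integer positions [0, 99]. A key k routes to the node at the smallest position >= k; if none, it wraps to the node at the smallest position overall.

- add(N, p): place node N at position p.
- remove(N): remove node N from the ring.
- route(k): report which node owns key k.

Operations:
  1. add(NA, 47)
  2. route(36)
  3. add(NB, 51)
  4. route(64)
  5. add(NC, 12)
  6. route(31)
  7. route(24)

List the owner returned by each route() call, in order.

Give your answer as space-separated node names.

Answer: NA NA NA NA

Derivation:
Op 1: add NA@47 -> ring=[47:NA]
Op 2: route key 36: smallest pos >= 36 is 47 -> NA
Op 3: add NB@51 -> ring=[47:NA,51:NB]
Op 4: route key 64: none >= 64, wrap to smallest pos 47 -> NA
Op 5: add NC@12 -> ring=[12:NC,47:NA,51:NB]
Op 6: route key 31: smallest pos >= 31 is 47 -> NA
Op 7: route key 24: smallest pos >= 24 is 47 -> NA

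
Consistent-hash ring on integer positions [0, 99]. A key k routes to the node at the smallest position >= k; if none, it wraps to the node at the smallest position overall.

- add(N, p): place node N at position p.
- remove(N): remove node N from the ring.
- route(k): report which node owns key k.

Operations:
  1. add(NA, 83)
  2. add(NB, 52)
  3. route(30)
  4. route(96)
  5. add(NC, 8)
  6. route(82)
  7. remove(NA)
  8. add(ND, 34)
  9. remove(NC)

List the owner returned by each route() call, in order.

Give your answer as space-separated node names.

Answer: NB NB NA

Derivation:
Op 1: add NA@83 -> ring=[83:NA]
Op 2: add NB@52 -> ring=[52:NB,83:NA]
Op 3: route key 30: smallest pos >= 30 is 52 -> NB
Op 4: route key 96: none >= 96, wrap to smallest pos 52 -> NB
Op 5: add NC@8 -> ring=[8:NC,52:NB,83:NA]
Op 6: route key 82: smallest pos >= 82 is 83 -> NA
Op 7: remove NA -> ring=[8:NC,52:NB]
Op 8: add ND@34 -> ring=[8:NC,34:ND,52:NB]
Op 9: remove NC -> ring=[34:ND,52:NB]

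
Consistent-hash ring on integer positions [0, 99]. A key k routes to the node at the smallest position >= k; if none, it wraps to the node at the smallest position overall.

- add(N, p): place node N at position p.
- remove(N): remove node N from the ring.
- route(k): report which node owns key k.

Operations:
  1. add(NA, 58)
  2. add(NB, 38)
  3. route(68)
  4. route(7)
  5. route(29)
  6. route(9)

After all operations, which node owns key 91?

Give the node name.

Op 1: add NA@58 -> ring=[58:NA]
Op 2: add NB@38 -> ring=[38:NB,58:NA]
Op 3: route key 68: none >= 68, wrap to smallest pos 38 -> NB
Op 4: route key 7: smallest pos >= 7 is 38 -> NB
Op 5: route key 29: smallest pos >= 29 is 38 -> NB
Op 6: route key 9: smallest pos >= 9 is 38 -> NB
Final route key 91: none >= 91, wrap to smallest pos 38 -> NB

Answer: NB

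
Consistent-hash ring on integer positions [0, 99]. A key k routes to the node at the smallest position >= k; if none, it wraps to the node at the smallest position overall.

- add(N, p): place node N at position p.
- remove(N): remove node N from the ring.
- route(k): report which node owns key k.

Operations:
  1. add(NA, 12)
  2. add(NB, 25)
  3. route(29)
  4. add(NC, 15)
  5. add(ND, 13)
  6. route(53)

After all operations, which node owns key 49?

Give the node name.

Answer: NA

Derivation:
Op 1: add NA@12 -> ring=[12:NA]
Op 2: add NB@25 -> ring=[12:NA,25:NB]
Op 3: route key 29: none >= 29, wrap to smallest pos 12 -> NA
Op 4: add NC@15 -> ring=[12:NA,15:NC,25:NB]
Op 5: add ND@13 -> ring=[12:NA,13:ND,15:NC,25:NB]
Op 6: route key 53: none >= 53, wrap to smallest pos 12 -> NA
Final route key 49: none >= 49, wrap to smallest pos 12 -> NA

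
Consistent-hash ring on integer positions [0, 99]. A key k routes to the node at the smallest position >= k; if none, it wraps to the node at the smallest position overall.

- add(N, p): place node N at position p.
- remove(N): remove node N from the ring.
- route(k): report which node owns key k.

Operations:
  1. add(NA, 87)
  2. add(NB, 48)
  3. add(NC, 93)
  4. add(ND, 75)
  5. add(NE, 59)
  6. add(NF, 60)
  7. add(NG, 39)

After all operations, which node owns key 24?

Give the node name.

Op 1: add NA@87 -> ring=[87:NA]
Op 2: add NB@48 -> ring=[48:NB,87:NA]
Op 3: add NC@93 -> ring=[48:NB,87:NA,93:NC]
Op 4: add ND@75 -> ring=[48:NB,75:ND,87:NA,93:NC]
Op 5: add NE@59 -> ring=[48:NB,59:NE,75:ND,87:NA,93:NC]
Op 6: add NF@60 -> ring=[48:NB,59:NE,60:NF,75:ND,87:NA,93:NC]
Op 7: add NG@39 -> ring=[39:NG,48:NB,59:NE,60:NF,75:ND,87:NA,93:NC]
Final route key 24: smallest pos >= 24 is 39 -> NG

Answer: NG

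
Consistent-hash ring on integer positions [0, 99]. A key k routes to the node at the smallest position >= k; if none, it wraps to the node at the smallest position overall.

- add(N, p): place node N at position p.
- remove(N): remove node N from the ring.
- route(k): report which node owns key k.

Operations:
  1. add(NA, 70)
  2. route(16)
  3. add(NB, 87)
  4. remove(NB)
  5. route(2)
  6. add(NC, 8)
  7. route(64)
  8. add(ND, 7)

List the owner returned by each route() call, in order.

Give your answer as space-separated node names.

Op 1: add NA@70 -> ring=[70:NA]
Op 2: route key 16: smallest pos >= 16 is 70 -> NA
Op 3: add NB@87 -> ring=[70:NA,87:NB]
Op 4: remove NB -> ring=[70:NA]
Op 5: route key 2: smallest pos >= 2 is 70 -> NA
Op 6: add NC@8 -> ring=[8:NC,70:NA]
Op 7: route key 64: smallest pos >= 64 is 70 -> NA
Op 8: add ND@7 -> ring=[7:ND,8:NC,70:NA]

Answer: NA NA NA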